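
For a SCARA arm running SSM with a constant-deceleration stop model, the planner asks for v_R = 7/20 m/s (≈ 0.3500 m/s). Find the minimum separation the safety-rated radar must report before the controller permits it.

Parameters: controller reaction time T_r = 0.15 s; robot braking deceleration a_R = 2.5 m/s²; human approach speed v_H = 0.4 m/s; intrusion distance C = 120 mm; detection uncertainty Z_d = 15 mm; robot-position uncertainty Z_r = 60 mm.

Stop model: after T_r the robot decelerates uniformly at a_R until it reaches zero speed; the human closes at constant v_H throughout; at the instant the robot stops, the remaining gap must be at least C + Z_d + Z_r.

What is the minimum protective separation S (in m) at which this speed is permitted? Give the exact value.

S_min = 97/250 m = 0.3880 m

braking lasts T_s = (7/20)/(5/2) = 0.1400 s
robot in T_r: 0.3500·0.1500 = 0.0525 m
robot covers 0.3500·0.1400 − ½·2.5000·0.1400² = 0.0245 m while stopping
human closes 0.4000·0.2900 = 0.1160 m
residual clearance needed = 0.1200+0.0150+0.0600 = 0.1950 m
S_min ≈ 0.0525+0.0245+0.1160+0.1950  ⇒  S_min = 97/250 m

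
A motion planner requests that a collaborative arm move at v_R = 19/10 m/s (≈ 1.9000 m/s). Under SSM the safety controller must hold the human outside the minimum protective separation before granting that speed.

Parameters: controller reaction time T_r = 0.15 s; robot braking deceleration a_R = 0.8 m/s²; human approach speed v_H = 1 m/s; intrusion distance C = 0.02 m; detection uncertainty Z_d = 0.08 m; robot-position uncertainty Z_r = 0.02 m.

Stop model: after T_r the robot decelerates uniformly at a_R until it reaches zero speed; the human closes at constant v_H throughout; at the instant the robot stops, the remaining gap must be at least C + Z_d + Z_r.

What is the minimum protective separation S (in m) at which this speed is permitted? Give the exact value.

braking lasts T_s = (19/10)/(4/5) = 2.3750 s
reaction-phase robot travel = 1.9000·0.1500 = 0.2850 m
braking distance = 1.9000²/(2·0.8000) = 2.2563 m
person approaches 1.0000·(0.1500+2.3750) = 2.5250 m
C+Z_d+Z_r = 0.0200+0.0800+0.0200 = 0.1200 m
S_min ≈ 0.2850+2.2563+2.5250+0.1200  ⇒  S_min = 4149/800 m

S_min = 4149/800 m = 5.1863 m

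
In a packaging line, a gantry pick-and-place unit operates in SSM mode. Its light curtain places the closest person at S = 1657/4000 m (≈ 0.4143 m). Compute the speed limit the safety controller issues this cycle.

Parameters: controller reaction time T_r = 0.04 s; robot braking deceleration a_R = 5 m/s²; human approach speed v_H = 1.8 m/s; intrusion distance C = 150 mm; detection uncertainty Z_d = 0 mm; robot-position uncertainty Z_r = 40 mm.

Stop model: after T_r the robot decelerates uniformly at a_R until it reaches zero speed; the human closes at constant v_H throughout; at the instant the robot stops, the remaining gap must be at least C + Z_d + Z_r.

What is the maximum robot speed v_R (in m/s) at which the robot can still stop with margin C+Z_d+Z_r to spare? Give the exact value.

v_R_max = 7/20 m/s = 0.3500 m/s

quadratic (1/10)·v² + (2/5)·v + (-609/4000) = 0
  disc = (2/5)² − 4·(1/10)·(-609/4000) = 2209/10000 ; √disc = 47/100
  v_R = (−(2/5) + 47/100) / (2·(1/10)) = 7/20 m/s
check:
T_s = v_R/a_R = (7/20)/5 = 0.0700 s
robot covers v_R·T_r = 0.3500·0.0400 = 0.0140 m before braking
robot under decel: 0.3500²/(2·5.0000) = 0.0123 m
human closes 1.8000·0.1100 = 0.1980 m
residual clearance needed = 0.1500+0.0000+0.0400 = 0.1900 m
sum ≈ 0.0140+0.0123+0.1980+0.1900 ≈ 0.4143 m = S ✓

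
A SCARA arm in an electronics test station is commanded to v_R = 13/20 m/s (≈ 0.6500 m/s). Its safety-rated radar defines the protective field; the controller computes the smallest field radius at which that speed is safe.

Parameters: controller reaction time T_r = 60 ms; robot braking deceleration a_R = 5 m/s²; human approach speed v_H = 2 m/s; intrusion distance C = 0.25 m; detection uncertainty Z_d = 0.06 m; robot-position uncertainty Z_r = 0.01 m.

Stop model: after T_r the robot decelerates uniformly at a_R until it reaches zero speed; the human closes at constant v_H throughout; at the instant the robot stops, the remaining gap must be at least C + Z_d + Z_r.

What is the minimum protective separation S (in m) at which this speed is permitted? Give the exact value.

T_s = v_R/a_R = (13/20)/5 = 0.1300 s
robot in T_r: 0.6500·0.0600 = 0.0390 m
robot covers 0.6500·0.1300 − ½·5.0000·0.1300² = 0.0423 m while stopping
person approaches 2.0000·(0.0600+0.1300) = 0.3800 m
margins: 0.2500+0.0600+0.0100 = 0.3200 m
S_min ≈ 0.0390+0.0423+0.3800+0.3200  ⇒  S_min = 25/32 m

S_min = 25/32 m = 0.7812 m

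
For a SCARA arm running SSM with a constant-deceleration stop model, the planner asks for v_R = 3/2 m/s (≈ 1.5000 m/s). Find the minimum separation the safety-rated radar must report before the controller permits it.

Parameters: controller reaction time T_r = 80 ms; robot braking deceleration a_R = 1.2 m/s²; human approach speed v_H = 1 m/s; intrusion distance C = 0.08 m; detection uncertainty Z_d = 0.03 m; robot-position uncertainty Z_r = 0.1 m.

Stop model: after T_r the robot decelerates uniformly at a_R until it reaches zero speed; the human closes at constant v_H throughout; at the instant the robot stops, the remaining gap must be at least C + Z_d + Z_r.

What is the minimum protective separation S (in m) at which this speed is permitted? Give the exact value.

stop time T_s = (3/2)/(6/5) = 1.2500 s
robot in T_r: 1.5000·0.0800 = 0.1200 m
robot under decel: 1.5000²/(2·1.2000) = 0.9375 m
person approaches 1.0000·(0.0800+1.2500) = 1.3300 m
C+Z_d+Z_r = 0.0800+0.0300+0.1000 = 0.2100 m
S_min ≈ 0.1200+0.9375+1.3300+0.2100  ⇒  S_min = 1039/400 m

S_min = 1039/400 m = 2.5975 m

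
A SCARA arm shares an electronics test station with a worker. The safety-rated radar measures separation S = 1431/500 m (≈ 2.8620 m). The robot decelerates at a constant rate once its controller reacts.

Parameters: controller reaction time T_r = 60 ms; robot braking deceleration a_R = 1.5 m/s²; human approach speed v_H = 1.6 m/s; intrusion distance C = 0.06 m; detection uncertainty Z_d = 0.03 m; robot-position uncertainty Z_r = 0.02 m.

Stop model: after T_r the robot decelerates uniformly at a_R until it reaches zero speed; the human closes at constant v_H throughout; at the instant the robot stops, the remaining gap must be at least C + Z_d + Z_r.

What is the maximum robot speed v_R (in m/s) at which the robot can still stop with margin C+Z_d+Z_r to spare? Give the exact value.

v_R_max = 8/5 m/s = 1.6000 m/s

quadratic (1/3)·v² + (169/150)·v + (-332/125) = 0
  disc = (169/150)² − 4·(1/3)·(-332/125) = 108241/22500 ; √disc = 329/150
  v_R = (−(169/150) + 329/150) / (2·(1/3)) = 8/5 m/s
check:
T_s = v_R/a_R = (8/5)/(3/2) = 1.0667 s
robot in T_r: 1.6000·0.0600 = 0.0960 m
braking distance = 1.6000²/(2·1.5000) = 0.8533 m
human over T_r+T_s: 1.6000·(0.0600+1.0667) = 1.8027 m
residual clearance needed = 0.0600+0.0300+0.0200 = 0.1100 m
sum ≈ 0.0960+0.8533+1.8027+0.1100 ≈ 2.8620 m = S ✓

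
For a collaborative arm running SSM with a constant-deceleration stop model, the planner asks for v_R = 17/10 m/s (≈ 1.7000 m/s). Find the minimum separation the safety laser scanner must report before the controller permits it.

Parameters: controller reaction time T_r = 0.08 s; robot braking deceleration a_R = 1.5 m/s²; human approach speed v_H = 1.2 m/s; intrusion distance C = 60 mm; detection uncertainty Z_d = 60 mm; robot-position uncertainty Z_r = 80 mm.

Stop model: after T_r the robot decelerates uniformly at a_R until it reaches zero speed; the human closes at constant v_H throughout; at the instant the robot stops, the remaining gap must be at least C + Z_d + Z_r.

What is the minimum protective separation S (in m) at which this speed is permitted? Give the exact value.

S_min = 4133/1500 m = 2.7553 m

stop time T_s = (17/10)/(3/2) = 1.1333 s
robot covers v_R·T_r = 1.7000·0.0800 = 0.1360 m before braking
robot covers 1.7000·1.1333 − ½·1.5000·1.1333² = 0.9633 m while stopping
human over T_r+T_s: 1.2000·(0.0800+1.1333) = 1.4560 m
margins: 0.0600+0.0600+0.0800 = 0.2000 m
S_min ≈ 0.1360+0.9633+1.4560+0.2000  ⇒  S_min = 4133/1500 m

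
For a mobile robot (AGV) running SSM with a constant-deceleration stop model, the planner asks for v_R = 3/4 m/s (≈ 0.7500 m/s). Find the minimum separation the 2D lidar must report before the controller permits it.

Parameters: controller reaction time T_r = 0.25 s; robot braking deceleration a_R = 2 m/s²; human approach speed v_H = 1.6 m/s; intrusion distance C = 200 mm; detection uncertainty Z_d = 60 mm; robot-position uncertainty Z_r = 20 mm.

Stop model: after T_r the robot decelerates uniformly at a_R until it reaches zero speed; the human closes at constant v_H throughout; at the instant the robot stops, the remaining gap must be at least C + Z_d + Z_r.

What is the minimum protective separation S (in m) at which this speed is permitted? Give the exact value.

T_s = v_R/a_R = (3/4)/2 = 0.3750 s
robot covers v_R·T_r = 0.7500·0.2500 = 0.1875 m before braking
robot under decel: 0.7500²/(2·2.0000) = 0.1406 m
person approaches 1.6000·(0.2500+0.3750) = 1.0000 m
margins: 0.2000+0.0600+0.0200 = 0.2800 m
S_min ≈ 0.1875+0.1406+1.0000+0.2800  ⇒  S_min = 2573/1600 m

S_min = 2573/1600 m = 1.6081 m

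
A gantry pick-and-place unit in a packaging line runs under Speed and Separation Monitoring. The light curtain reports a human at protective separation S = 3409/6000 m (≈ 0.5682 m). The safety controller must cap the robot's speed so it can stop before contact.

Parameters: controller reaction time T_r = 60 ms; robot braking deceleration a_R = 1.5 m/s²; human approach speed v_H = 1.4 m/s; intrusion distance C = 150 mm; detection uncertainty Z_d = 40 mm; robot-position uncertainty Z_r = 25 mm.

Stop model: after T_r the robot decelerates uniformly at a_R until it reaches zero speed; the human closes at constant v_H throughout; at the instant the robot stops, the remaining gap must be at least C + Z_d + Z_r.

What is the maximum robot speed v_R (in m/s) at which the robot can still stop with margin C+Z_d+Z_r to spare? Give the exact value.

at the boundary: (1/3)·v² + (149/150)·v + (-323/1200) = 0
  disc = (149/150)² − 4·(1/3)·(-323/1200) = 841/625 ; √disc = 29/25
  v_R = (−(149/150) + 29/25) / (2·(1/3)) = 1/4 m/s
check:
T_s = v_R/a_R = (1/4)/(3/2) = 0.1667 s
robot in T_r: 0.2500·0.0600 = 0.0150 m
robot covers 0.2500·0.1667 − ½·1.5000·0.1667² = 0.0208 m while stopping
person approaches 1.4000·(0.0600+0.1667) = 0.3173 m
C+Z_d+Z_r = 0.1500+0.0400+0.0250 = 0.2150 m
sum ≈ 0.0150+0.0208+0.3173+0.2150 ≈ 0.5682 m = S ✓

v_R_max = 1/4 m/s = 0.2500 m/s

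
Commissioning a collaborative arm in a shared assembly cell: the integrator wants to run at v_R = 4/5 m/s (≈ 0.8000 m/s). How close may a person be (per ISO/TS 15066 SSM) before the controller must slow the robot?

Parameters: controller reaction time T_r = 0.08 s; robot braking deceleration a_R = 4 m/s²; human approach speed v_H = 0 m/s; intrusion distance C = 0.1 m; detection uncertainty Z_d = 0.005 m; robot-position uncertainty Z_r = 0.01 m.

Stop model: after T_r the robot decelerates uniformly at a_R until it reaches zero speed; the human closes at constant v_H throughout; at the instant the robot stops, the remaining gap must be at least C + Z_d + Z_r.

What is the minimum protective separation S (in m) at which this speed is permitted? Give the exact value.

S_min = 259/1000 m = 0.2590 m

braking lasts T_s = (4/5)/4 = 0.2000 s
reaction-phase robot travel = 0.8000·0.0800 = 0.0640 m
robot covers 0.8000·0.2000 − ½·4.0000·0.2000² = 0.0800 m while stopping
human over T_r+T_s: 0.0000·(0.0800+0.2000) = 0.0000 m
margins: 0.1000+0.0050+0.0100 = 0.1150 m
S_min ≈ 0.0640+0.0800+0.0000+0.1150  ⇒  S_min = 259/1000 m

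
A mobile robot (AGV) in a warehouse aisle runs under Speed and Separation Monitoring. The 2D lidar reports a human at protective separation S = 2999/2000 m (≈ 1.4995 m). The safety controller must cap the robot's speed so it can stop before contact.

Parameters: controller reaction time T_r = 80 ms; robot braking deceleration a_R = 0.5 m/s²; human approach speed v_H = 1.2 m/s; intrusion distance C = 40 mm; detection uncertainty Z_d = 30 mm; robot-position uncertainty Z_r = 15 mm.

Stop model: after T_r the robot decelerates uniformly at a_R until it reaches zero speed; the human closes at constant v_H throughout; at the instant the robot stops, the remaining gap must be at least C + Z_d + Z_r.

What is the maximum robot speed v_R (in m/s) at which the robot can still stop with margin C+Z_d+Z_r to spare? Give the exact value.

v_R_max = 9/20 m/s = 0.4500 m/s

collect terms ⇒ (1)·v_R² + (62/25)·v_R + (-2637/2000) = 0
  disc = (62/25)² − 4·(1)·(-2637/2000) = 28561/2500 ; √disc = 169/50
  v_R = (−(62/25) + 169/50) / (2·(1)) = 9/20 m/s
check:
braking lasts T_s = (9/20)/(1/2) = 0.9000 s
robot in T_r: 0.4500·0.0800 = 0.0360 m
robot under decel: 0.4500²/(2·0.5000) = 0.2025 m
human over T_r+T_s: 1.2000·(0.0800+0.9000) = 1.1760 m
residual clearance needed = 0.0400+0.0300+0.0150 = 0.0850 m
sum ≈ 0.0360+0.2025+1.1760+0.0850 ≈ 1.4995 m = S ✓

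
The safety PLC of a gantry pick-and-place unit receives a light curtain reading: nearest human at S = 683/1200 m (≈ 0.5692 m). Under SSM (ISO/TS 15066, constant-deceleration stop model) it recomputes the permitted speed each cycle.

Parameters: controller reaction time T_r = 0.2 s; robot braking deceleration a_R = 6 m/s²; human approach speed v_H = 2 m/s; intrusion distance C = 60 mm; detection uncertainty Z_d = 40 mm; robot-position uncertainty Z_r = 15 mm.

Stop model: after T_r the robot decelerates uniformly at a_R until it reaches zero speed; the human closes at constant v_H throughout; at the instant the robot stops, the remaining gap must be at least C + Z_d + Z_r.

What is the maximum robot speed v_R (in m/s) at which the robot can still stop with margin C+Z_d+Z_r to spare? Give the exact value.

v_R_max = 1/10 m/s = 0.1000 m/s

quadratic (1/12)·v² + (8/15)·v + (-13/240) = 0
  disc = (8/15)² − 4·(1/12)·(-13/240) = 121/400 ; √disc = 11/20
  v_R = (−(8/15) + 11/20) / (2·(1/12)) = 1/10 m/s
check:
T_s = v_R/a_R = (1/10)/6 = 0.0167 s
robot in T_r: 0.1000·0.2000 = 0.0200 m
robot under decel: 0.1000²/(2·6.0000) = 0.0008 m
human over T_r+T_s: 2.0000·(0.2000+0.0167) = 0.4333 m
C+Z_d+Z_r = 0.0600+0.0400+0.0150 = 0.1150 m
sum ≈ 0.0200+0.0008+0.4333+0.1150 ≈ 0.5692 m = S ✓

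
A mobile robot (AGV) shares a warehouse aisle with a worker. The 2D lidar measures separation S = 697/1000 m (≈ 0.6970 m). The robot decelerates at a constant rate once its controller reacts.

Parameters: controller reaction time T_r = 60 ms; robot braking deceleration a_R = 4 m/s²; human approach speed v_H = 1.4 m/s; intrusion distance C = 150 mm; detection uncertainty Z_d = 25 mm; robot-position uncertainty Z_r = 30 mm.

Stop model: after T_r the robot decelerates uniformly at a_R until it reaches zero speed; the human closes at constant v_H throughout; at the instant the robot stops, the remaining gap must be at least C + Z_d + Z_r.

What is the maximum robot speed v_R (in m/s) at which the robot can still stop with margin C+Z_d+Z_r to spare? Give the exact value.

at the boundary: (1/8)·v² + (41/100)·v + (-51/125) = 0
  disc = (41/100)² − 4·(1/8)·(-51/125) = 3721/10000 ; √disc = 61/100
  v_R = (−(41/100) + 61/100) / (2·(1/8)) = 4/5 m/s
check:
braking lasts T_s = (4/5)/4 = 0.2000 s
robot in T_r: 0.8000·0.0600 = 0.0480 m
braking distance = 0.8000²/(2·4.0000) = 0.0800 m
person approaches 1.4000·(0.0600+0.2000) = 0.3640 m
residual clearance needed = 0.1500+0.0250+0.0300 = 0.2050 m
sum ≈ 0.0480+0.0800+0.3640+0.2050 ≈ 0.6970 m = S ✓

v_R_max = 4/5 m/s = 0.8000 m/s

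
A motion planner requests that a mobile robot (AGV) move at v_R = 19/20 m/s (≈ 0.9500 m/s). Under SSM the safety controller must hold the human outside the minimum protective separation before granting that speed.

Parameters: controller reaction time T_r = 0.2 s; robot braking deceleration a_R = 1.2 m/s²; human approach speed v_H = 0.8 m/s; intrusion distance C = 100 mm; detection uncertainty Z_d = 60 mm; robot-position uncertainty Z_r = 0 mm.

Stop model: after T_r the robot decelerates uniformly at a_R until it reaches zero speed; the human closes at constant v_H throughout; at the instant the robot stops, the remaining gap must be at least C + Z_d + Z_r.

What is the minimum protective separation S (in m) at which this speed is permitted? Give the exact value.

stop time T_s = (19/20)/(6/5) = 0.7917 s
reaction-phase robot travel = 0.9500·0.2000 = 0.1900 m
robot under decel: 0.9500²/(2·1.2000) = 0.3760 m
human closes 0.8000·0.9917 = 0.7933 m
margins: 0.1000+0.0600+0.0000 = 0.1600 m
S_min ≈ 0.1900+0.3760+0.7933+0.1600  ⇒  S_min = 2431/1600 m

S_min = 2431/1600 m = 1.5194 m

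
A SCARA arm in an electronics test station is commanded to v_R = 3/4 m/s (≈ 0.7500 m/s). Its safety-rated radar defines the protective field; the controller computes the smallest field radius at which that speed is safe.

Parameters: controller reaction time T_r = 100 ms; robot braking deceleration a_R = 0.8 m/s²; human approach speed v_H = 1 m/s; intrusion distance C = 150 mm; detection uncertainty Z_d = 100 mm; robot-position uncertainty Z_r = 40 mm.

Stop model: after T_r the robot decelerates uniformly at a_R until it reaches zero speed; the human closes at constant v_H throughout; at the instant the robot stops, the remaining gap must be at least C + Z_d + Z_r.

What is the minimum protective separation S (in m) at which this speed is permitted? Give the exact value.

S_min = 5613/3200 m = 1.7541 m

braking lasts T_s = (3/4)/(4/5) = 0.9375 s
robot covers v_R·T_r = 0.7500·0.1000 = 0.0750 m before braking
robot covers 0.7500·0.9375 − ½·0.8000·0.9375² = 0.3516 m while stopping
person approaches 1.0000·(0.1000+0.9375) = 1.0375 m
residual clearance needed = 0.1500+0.1000+0.0400 = 0.2900 m
S_min ≈ 0.0750+0.3516+1.0375+0.2900  ⇒  S_min = 5613/3200 m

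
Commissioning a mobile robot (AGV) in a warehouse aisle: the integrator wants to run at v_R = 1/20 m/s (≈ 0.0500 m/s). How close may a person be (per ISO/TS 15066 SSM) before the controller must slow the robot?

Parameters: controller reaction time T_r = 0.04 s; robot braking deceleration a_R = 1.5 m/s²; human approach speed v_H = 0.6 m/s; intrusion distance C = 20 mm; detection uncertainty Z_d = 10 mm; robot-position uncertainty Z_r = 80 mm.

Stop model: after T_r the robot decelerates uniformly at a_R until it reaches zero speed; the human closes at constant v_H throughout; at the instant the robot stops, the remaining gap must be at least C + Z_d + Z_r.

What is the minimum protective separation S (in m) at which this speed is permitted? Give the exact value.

S_min = 941/6000 m = 0.1568 m

stop time T_s = (1/20)/(3/2) = 0.0333 s
robot in T_r: 0.0500·0.0400 = 0.0020 m
robot covers 0.0500·0.0333 − ½·1.5000·0.0333² = 0.0008 m while stopping
human over T_r+T_s: 0.6000·(0.0400+0.0333) = 0.0440 m
C+Z_d+Z_r = 0.0200+0.0100+0.0800 = 0.1100 m
S_min ≈ 0.0020+0.0008+0.0440+0.1100  ⇒  S_min = 941/6000 m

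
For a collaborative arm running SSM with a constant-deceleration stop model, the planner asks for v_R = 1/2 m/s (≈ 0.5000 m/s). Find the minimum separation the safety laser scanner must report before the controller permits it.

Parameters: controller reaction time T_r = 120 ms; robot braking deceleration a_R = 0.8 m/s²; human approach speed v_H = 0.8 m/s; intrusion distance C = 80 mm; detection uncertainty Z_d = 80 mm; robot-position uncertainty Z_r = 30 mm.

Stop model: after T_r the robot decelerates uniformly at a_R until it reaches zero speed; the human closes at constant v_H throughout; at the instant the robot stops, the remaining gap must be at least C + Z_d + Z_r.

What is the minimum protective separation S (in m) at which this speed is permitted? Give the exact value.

stop time T_s = (1/2)/(4/5) = 0.6250 s
robot in T_r: 0.5000·0.1200 = 0.0600 m
robot under decel: 0.5000²/(2·0.8000) = 0.1562 m
person approaches 0.8000·(0.1200+0.6250) = 0.5960 m
residual clearance needed = 0.0800+0.0800+0.0300 = 0.1900 m
S_min ≈ 0.0600+0.1562+0.5960+0.1900  ⇒  S_min = 4009/4000 m

S_min = 4009/4000 m = 1.0023 m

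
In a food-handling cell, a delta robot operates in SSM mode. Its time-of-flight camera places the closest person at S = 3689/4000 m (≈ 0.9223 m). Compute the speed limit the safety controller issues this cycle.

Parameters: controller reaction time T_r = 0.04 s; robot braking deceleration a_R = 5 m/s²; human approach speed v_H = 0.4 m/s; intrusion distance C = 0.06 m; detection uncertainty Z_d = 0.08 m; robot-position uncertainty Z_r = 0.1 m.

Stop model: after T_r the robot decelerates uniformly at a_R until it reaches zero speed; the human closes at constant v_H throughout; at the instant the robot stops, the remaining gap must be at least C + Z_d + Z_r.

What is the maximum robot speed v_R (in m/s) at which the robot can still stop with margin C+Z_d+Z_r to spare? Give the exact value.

v_R_max = 41/20 m/s = 2.0500 m/s

collect terms ⇒ (1/10)·v_R² + (3/25)·v_R + (-533/800) = 0
  disc = (3/25)² − 4·(1/10)·(-533/800) = 2809/10000 ; √disc = 53/100
  v_R = (−(3/25) + 53/100) / (2·(1/10)) = 41/20 m/s
check:
stop time T_s = (41/20)/5 = 0.4100 s
reaction-phase robot travel = 2.0500·0.0400 = 0.0820 m
braking distance = 2.0500²/(2·5.0000) = 0.4203 m
human closes 0.4000·0.4500 = 0.1800 m
margins: 0.0600+0.0800+0.1000 = 0.2400 m
sum ≈ 0.0820+0.4203+0.1800+0.2400 ≈ 0.9223 m = S ✓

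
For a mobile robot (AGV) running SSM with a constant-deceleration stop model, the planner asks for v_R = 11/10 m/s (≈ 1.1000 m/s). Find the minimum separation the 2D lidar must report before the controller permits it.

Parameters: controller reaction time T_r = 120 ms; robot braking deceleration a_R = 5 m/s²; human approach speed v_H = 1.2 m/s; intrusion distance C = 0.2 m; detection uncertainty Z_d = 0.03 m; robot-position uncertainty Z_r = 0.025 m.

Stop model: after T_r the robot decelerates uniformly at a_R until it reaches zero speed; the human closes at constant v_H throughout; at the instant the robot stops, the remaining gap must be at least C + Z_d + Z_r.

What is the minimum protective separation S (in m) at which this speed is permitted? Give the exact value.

stop time T_s = (11/10)/5 = 0.2200 s
robot covers v_R·T_r = 1.1000·0.1200 = 0.1320 m before braking
robot covers 1.1000·0.2200 − ½·5.0000·0.2200² = 0.1210 m while stopping
human closes 1.2000·0.3400 = 0.4080 m
margins: 0.2000+0.0300+0.0250 = 0.2550 m
S_min ≈ 0.1320+0.1210+0.4080+0.2550  ⇒  S_min = 229/250 m

S_min = 229/250 m = 0.9160 m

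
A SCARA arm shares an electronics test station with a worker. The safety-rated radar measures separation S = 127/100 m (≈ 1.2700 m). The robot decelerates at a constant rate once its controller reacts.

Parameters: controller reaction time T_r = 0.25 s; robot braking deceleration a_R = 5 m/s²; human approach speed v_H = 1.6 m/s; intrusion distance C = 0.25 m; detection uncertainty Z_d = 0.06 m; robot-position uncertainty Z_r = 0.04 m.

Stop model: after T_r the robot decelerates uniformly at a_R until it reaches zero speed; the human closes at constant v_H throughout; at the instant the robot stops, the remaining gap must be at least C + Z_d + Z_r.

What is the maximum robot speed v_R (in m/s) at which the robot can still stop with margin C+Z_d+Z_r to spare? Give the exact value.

at the boundary: (1/10)·v² + (57/100)·v + (-13/25) = 0
  disc = (57/100)² − 4·(1/10)·(-13/25) = 5329/10000 ; √disc = 73/100
  v_R = (−(57/100) + 73/100) / (2·(1/10)) = 4/5 m/s
check:
braking lasts T_s = (4/5)/5 = 0.1600 s
robot covers v_R·T_r = 0.8000·0.2500 = 0.2000 m before braking
robot covers 0.8000·0.1600 − ½·5.0000·0.1600² = 0.0640 m while stopping
person approaches 1.6000·(0.2500+0.1600) = 0.6560 m
margins: 0.2500+0.0600+0.0400 = 0.3500 m
sum ≈ 0.2000+0.0640+0.6560+0.3500 ≈ 1.2700 m = S ✓

v_R_max = 4/5 m/s = 0.8000 m/s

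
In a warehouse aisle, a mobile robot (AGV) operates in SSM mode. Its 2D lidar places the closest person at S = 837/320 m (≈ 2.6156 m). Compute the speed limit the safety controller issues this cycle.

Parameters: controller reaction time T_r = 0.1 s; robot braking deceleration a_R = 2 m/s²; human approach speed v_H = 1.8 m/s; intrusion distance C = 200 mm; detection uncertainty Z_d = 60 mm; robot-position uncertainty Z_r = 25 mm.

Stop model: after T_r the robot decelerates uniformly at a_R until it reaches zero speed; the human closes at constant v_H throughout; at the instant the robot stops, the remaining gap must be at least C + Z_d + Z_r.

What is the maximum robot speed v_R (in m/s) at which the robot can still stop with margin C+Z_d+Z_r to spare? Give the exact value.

quadratic (1/4)·v² + (1)·v + (-3441/1600) = 0
  disc = (1)² − 4·(1/4)·(-3441/1600) = 5041/1600 ; √disc = 71/40
  v_R = (−(1) + 71/40) / (2·(1/4)) = 31/20 m/s
check:
stop time T_s = (31/20)/2 = 0.7750 s
reaction-phase robot travel = 1.5500·0.1000 = 0.1550 m
braking distance = 1.5500²/(2·2.0000) = 0.6006 m
human closes 1.8000·0.8750 = 1.5750 m
residual clearance needed = 0.2000+0.0600+0.0250 = 0.2850 m
sum ≈ 0.1550+0.6006+1.5750+0.2850 ≈ 2.6156 m = S ✓

v_R_max = 31/20 m/s = 1.5500 m/s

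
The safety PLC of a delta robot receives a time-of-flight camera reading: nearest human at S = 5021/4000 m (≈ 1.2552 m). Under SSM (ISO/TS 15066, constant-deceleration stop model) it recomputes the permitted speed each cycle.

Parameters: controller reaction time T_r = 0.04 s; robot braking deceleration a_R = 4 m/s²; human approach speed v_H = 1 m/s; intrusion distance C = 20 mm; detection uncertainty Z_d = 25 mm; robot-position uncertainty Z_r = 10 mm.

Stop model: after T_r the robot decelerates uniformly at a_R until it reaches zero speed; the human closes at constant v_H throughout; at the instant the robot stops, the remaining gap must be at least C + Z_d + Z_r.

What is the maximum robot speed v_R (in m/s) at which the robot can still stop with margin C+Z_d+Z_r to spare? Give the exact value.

quadratic (1/8)·v² + (29/100)·v + (-4641/4000) = 0
  disc = (29/100)² − 4·(1/8)·(-4641/4000) = 26569/40000 ; √disc = 163/200
  v_R = (−(29/100) + 163/200) / (2·(1/8)) = 21/10 m/s
check:
stop time T_s = (21/10)/4 = 0.5250 s
reaction-phase robot travel = 2.1000·0.0400 = 0.0840 m
robot under decel: 2.1000²/(2·4.0000) = 0.5513 m
human over T_r+T_s: 1.0000·(0.0400+0.5250) = 0.5650 m
margins: 0.0200+0.0250+0.0100 = 0.0550 m
sum ≈ 0.0840+0.5513+0.5650+0.0550 ≈ 1.2552 m = S ✓

v_R_max = 21/10 m/s = 2.1000 m/s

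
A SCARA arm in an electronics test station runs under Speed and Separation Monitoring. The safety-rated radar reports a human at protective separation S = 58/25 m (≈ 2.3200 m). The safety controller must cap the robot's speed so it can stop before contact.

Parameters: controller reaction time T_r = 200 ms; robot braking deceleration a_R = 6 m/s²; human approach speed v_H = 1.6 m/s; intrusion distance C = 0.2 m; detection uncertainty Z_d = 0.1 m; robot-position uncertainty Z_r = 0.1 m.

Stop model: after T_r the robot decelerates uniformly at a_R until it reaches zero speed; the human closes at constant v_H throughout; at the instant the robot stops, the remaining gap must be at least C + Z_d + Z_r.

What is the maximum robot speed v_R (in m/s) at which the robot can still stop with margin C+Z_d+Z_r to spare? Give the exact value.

at the boundary: (1/12)·v² + (7/15)·v + (-8/5) = 0
  disc = (7/15)² − 4·(1/12)·(-8/5) = 169/225 ; √disc = 13/15
  v_R = (−(7/15) + 13/15) / (2·(1/12)) = 12/5 m/s
check:
T_s = v_R/a_R = (12/5)/6 = 0.4000 s
reaction-phase robot travel = 2.4000·0.2000 = 0.4800 m
robot under decel: 2.4000²/(2·6.0000) = 0.4800 m
person approaches 1.6000·(0.2000+0.4000) = 0.9600 m
residual clearance needed = 0.2000+0.1000+0.1000 = 0.4000 m
sum ≈ 0.4800+0.4800+0.9600+0.4000 ≈ 2.3200 m = S ✓

v_R_max = 12/5 m/s = 2.4000 m/s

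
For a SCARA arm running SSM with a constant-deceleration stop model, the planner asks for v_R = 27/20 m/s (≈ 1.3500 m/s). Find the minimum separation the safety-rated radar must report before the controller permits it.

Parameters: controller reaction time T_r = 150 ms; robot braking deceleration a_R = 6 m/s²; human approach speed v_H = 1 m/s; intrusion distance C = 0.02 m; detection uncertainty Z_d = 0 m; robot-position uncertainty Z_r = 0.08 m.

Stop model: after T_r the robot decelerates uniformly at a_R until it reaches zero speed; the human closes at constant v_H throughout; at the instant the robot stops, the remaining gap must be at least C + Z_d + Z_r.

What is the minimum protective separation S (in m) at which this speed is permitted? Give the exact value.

S_min = 1327/1600 m = 0.8294 m

stop time T_s = (27/20)/6 = 0.2250 s
robot covers v_R·T_r = 1.3500·0.1500 = 0.2025 m before braking
robot under decel: 1.3500²/(2·6.0000) = 0.1519 m
human over T_r+T_s: 1.0000·(0.1500+0.2250) = 0.3750 m
residual clearance needed = 0.0200+0.0000+0.0800 = 0.1000 m
S_min ≈ 0.2025+0.1519+0.3750+0.1000  ⇒  S_min = 1327/1600 m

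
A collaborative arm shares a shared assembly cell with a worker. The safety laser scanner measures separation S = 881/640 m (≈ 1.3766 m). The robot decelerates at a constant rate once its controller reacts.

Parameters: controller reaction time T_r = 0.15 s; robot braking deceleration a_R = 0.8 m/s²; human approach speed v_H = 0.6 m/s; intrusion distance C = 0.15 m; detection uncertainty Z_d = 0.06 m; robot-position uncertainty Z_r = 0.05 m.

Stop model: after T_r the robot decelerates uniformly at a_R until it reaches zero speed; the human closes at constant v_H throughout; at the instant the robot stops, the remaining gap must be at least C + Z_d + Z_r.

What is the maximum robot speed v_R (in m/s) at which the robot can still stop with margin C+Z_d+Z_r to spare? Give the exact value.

collect terms ⇒ (5/8)·v_R² + (9/10)·v_R + (-657/640) = 0
  disc = (9/10)² − 4·(5/8)·(-657/640) = 21609/6400 ; √disc = 147/80
  v_R = (−(9/10) + 147/80) / (2·(5/8)) = 3/4 m/s
check:
braking lasts T_s = (3/4)/(4/5) = 0.9375 s
robot covers v_R·T_r = 0.7500·0.1500 = 0.1125 m before braking
robot under decel: 0.7500²/(2·0.8000) = 0.3516 m
human closes 0.6000·1.0875 = 0.6525 m
residual clearance needed = 0.1500+0.0600+0.0500 = 0.2600 m
sum ≈ 0.1125+0.3516+0.6525+0.2600 ≈ 1.3766 m = S ✓

v_R_max = 3/4 m/s = 0.7500 m/s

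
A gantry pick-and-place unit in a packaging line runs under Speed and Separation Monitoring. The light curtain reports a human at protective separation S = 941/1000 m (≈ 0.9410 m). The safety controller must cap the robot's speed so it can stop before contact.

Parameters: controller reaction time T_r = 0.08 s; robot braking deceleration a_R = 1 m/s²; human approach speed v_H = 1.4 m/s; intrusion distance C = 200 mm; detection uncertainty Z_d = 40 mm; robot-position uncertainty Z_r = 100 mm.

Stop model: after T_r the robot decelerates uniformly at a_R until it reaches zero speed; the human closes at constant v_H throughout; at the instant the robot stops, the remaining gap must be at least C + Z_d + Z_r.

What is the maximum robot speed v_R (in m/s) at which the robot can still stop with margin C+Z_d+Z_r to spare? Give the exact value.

v_R_max = 3/10 m/s = 0.3000 m/s

at the boundary: (1/2)·v² + (37/25)·v + (-489/1000) = 0
  disc = (37/25)² − 4·(1/2)·(-489/1000) = 7921/2500 ; √disc = 89/50
  v_R = (−(37/25) + 89/50) / (2·(1/2)) = 3/10 m/s
check:
stop time T_s = (3/10)/1 = 0.3000 s
reaction-phase robot travel = 0.3000·0.0800 = 0.0240 m
braking distance = 0.3000²/(2·1.0000) = 0.0450 m
human over T_r+T_s: 1.4000·(0.0800+0.3000) = 0.5320 m
C+Z_d+Z_r = 0.2000+0.0400+0.1000 = 0.3400 m
sum ≈ 0.0240+0.0450+0.5320+0.3400 ≈ 0.9410 m = S ✓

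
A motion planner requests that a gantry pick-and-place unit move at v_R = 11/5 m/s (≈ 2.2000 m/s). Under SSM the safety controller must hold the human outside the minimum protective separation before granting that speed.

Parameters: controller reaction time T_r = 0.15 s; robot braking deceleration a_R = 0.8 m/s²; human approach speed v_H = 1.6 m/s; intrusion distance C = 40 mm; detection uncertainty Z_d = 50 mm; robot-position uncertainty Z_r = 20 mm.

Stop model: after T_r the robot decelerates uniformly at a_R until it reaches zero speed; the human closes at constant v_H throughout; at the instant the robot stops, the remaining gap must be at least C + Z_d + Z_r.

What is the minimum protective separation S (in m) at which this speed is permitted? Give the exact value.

S_min = 1621/200 m = 8.1050 m

stop time T_s = (11/5)/(4/5) = 2.7500 s
robot in T_r: 2.2000·0.1500 = 0.3300 m
robot covers 2.2000·2.7500 − ½·0.8000·2.7500² = 3.0250 m while stopping
human closes 1.6000·2.9000 = 4.6400 m
C+Z_d+Z_r = 0.0400+0.0500+0.0200 = 0.1100 m
S_min ≈ 0.3300+3.0250+4.6400+0.1100  ⇒  S_min = 1621/200 m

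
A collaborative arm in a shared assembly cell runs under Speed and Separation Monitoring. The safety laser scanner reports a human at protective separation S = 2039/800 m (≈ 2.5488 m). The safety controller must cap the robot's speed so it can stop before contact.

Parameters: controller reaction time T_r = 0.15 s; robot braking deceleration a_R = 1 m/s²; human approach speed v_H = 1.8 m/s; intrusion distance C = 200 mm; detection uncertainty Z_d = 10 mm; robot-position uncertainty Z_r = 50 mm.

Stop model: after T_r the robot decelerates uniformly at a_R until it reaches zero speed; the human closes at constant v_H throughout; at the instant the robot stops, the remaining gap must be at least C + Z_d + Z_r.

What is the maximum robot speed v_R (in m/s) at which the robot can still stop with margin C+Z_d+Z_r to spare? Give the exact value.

v_R_max = 17/20 m/s = 0.8500 m/s

collect terms ⇒ (1/2)·v_R² + (39/20)·v_R + (-323/160) = 0
  disc = (39/20)² − 4·(1/2)·(-323/160) = 196/25 ; √disc = 14/5
  v_R = (−(39/20) + 14/5) / (2·(1/2)) = 17/20 m/s
check:
T_s = v_R/a_R = (17/20)/1 = 0.8500 s
reaction-phase robot travel = 0.8500·0.1500 = 0.1275 m
robot covers 0.8500·0.8500 − ½·1.0000·0.8500² = 0.3613 m while stopping
person approaches 1.8000·(0.1500+0.8500) = 1.8000 m
residual clearance needed = 0.2000+0.0100+0.0500 = 0.2600 m
sum ≈ 0.1275+0.3613+1.8000+0.2600 ≈ 2.5488 m = S ✓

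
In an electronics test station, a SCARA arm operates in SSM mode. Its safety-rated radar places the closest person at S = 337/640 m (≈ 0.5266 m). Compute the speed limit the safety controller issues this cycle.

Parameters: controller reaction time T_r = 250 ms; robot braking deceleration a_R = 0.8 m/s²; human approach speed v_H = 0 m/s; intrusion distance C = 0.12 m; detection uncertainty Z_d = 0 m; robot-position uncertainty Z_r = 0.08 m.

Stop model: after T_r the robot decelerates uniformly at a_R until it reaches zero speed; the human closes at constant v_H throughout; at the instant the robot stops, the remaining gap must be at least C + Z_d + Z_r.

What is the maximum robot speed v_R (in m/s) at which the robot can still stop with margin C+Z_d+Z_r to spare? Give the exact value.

quadratic (5/8)·v² + (1/4)·v + (-209/640) = 0
  disc = (1/4)² − 4·(5/8)·(-209/640) = 225/256 ; √disc = 15/16
  v_R = (−(1/4) + 15/16) / (2·(5/8)) = 11/20 m/s
check:
T_s = v_R/a_R = (11/20)/(4/5) = 0.6875 s
robot covers v_R·T_r = 0.5500·0.2500 = 0.1375 m before braking
robot under decel: 0.5500²/(2·0.8000) = 0.1891 m
human over T_r+T_s: 0.0000·(0.2500+0.6875) = 0.0000 m
C+Z_d+Z_r = 0.1200+0.0000+0.0800 = 0.2000 m
sum ≈ 0.1375+0.1891+0.0000+0.2000 ≈ 0.5266 m = S ✓

v_R_max = 11/20 m/s = 0.5500 m/s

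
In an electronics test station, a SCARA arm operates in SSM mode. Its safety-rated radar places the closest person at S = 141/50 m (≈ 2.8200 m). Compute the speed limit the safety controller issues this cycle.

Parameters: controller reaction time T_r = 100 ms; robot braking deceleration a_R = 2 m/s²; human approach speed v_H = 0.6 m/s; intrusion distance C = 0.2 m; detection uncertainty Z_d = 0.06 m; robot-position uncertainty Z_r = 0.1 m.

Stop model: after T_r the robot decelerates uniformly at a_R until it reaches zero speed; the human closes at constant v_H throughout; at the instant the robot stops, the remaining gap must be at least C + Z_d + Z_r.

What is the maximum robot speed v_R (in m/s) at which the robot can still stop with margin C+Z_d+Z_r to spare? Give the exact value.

collect terms ⇒ (1/4)·v_R² + (2/5)·v_R + (-12/5) = 0
  disc = (2/5)² − 4·(1/4)·(-12/5) = 64/25 ; √disc = 8/5
  v_R = (−(2/5) + 8/5) / (2·(1/4)) = 12/5 m/s
check:
stop time T_s = (12/5)/2 = 1.2000 s
reaction-phase robot travel = 2.4000·0.1000 = 0.2400 m
braking distance = 2.4000²/(2·2.0000) = 1.4400 m
person approaches 0.6000·(0.1000+1.2000) = 0.7800 m
margins: 0.2000+0.0600+0.1000 = 0.3600 m
sum ≈ 0.2400+1.4400+0.7800+0.3600 ≈ 2.8200 m = S ✓

v_R_max = 12/5 m/s = 2.4000 m/s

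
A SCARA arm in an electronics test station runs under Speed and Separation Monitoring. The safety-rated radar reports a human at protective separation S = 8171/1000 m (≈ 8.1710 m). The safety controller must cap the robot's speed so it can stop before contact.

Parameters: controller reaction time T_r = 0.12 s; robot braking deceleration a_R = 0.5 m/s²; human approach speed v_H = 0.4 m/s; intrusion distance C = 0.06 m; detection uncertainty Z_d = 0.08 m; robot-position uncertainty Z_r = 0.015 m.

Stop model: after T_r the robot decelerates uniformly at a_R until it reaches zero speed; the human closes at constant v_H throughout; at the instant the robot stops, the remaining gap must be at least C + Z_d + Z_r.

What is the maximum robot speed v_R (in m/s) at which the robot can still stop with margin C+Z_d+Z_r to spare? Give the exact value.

v_R_max = 12/5 m/s = 2.4000 m/s

at the boundary: (1)·v² + (23/25)·v + (-996/125) = 0
  disc = (23/25)² − 4·(1)·(-996/125) = 20449/625 ; √disc = 143/25
  v_R = (−(23/25) + 143/25) / (2·(1)) = 12/5 m/s
check:
T_s = v_R/a_R = (12/5)/(1/2) = 4.8000 s
robot covers v_R·T_r = 2.4000·0.1200 = 0.2880 m before braking
robot covers 2.4000·4.8000 − ½·0.5000·4.8000² = 5.7600 m while stopping
person approaches 0.4000·(0.1200+4.8000) = 1.9680 m
margins: 0.0600+0.0800+0.0150 = 0.1550 m
sum ≈ 0.2880+5.7600+1.9680+0.1550 ≈ 8.1710 m = S ✓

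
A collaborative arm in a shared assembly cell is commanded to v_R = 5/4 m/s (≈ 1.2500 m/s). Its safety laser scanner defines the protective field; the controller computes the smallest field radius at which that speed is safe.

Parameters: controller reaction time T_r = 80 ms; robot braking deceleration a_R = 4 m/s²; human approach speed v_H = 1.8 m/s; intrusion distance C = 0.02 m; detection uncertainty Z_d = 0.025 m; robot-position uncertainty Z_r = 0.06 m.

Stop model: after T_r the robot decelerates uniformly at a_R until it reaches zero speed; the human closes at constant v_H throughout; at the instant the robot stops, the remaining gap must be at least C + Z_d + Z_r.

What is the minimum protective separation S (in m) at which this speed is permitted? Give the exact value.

braking lasts T_s = (5/4)/4 = 0.3125 s
robot covers v_R·T_r = 1.2500·0.0800 = 0.1000 m before braking
robot covers 1.2500·0.3125 − ½·4.0000·0.3125² = 0.1953 m while stopping
person approaches 1.8000·(0.0800+0.3125) = 0.7065 m
margins: 0.0200+0.0250+0.0600 = 0.1050 m
S_min ≈ 0.1000+0.1953+0.7065+0.1050  ⇒  S_min = 17709/16000 m

S_min = 17709/16000 m = 1.1068 m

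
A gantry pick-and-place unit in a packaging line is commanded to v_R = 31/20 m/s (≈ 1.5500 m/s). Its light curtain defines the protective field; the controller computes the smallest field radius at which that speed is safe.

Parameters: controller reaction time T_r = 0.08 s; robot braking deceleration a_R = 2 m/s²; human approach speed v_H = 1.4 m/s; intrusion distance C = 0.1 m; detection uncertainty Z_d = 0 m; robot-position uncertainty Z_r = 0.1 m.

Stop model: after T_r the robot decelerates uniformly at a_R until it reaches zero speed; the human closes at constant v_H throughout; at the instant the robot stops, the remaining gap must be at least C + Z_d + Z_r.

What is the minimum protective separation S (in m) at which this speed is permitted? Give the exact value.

S_min = 16973/8000 m = 2.1216 m

braking lasts T_s = (31/20)/2 = 0.7750 s
robot in T_r: 1.5500·0.0800 = 0.1240 m
braking distance = 1.5500²/(2·2.0000) = 0.6006 m
human closes 1.4000·0.8550 = 1.1970 m
margins: 0.1000+0.0000+0.1000 = 0.2000 m
S_min ≈ 0.1240+0.6006+1.1970+0.2000  ⇒  S_min = 16973/8000 m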